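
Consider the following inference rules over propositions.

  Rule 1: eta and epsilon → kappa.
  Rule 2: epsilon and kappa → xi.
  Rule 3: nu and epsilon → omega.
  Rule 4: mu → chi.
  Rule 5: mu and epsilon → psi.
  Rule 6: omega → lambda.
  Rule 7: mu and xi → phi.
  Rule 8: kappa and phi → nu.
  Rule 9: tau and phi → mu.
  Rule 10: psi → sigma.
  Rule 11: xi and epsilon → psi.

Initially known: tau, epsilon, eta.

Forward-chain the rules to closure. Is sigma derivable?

From eta and epsilon, Rule 1 gives kappa.
epsilon and kappa hold, so xi follows (Rule 2).
xi and epsilon hold, so psi follows (Rule 11).
From psi, Rule 10 gives sigma.

Yes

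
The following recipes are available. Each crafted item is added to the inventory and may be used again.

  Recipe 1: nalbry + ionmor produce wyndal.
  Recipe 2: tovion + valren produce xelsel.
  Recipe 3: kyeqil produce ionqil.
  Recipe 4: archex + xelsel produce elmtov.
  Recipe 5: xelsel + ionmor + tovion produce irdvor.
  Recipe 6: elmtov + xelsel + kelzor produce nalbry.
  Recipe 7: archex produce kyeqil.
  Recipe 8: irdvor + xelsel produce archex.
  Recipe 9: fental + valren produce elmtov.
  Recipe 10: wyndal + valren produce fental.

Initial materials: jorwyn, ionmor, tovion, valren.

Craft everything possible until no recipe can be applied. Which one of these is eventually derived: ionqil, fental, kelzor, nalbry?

ionqil

tovion + valren → xelsel (Recipe 2).
Using Recipe 5, xelsel, ionmor, and tovion make irdvor.
Using Recipe 8, irdvor and xelsel make archex.
Using Recipe 7, archex makes kyeqil.
kyeqil → ionqil (Recipe 3).
No rule produces kelzor, and it is not given. nalbry would need elmtov, xelsel, and kelzor (Recipe 6), but kelzor is never obtained. fental would need wyndal and valren (Recipe 10), but wyndal is never obtained.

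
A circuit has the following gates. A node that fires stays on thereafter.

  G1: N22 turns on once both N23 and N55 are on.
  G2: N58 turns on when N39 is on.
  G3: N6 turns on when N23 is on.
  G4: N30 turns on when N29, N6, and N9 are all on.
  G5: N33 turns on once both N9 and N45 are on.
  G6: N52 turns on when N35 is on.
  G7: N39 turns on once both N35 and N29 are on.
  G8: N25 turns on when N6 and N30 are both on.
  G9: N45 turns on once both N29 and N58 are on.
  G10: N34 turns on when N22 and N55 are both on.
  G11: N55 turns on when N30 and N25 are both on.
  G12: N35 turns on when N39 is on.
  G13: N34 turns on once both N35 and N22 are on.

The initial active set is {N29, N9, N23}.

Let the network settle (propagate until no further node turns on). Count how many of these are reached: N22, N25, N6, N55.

N23 is on, so N6 turns on (G3).
N29, N6, and N9 are on, so N30 turns on (G4).
N6 and N30 are on, so N25 turns on (G8).
G11: N30 and N25 on → N55 on.
G1: N23 and N55 on → N22 on.
N22: reached.
N25: reached.
N6: reached.
N55: reached.
All 4 are reached.

4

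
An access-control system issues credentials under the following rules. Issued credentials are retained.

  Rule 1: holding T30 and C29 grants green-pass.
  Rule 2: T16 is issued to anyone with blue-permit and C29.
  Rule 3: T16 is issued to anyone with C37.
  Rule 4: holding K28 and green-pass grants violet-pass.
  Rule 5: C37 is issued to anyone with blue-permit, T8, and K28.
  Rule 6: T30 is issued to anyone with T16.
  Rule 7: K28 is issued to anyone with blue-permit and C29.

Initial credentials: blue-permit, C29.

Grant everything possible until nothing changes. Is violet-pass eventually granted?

Yes

Holding blue-permit and C29 grants K28 (Rule 7).
Holding blue-permit and C29 grants T16 (Rule 2).
Holding T16 grants T30 (Rule 6).
Holding T30 and C29 grants green-pass (Rule 1).
Holding K28 and green-pass grants violet-pass (Rule 4).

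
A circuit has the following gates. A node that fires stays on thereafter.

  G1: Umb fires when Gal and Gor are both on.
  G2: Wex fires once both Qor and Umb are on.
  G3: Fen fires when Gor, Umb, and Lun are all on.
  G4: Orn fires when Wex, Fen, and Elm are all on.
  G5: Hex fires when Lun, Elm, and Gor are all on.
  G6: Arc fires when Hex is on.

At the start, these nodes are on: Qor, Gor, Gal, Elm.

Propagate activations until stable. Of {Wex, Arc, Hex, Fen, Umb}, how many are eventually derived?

G1: Gal and Gor on → Umb on.
Qor and Umb are on, so Wex fires (G2).
Wex: reached.
Arc would need Hex (G6), but Hex never turns on.
Hex would need Lun, Elm, and Gor (G5), but Lun never turns on.
Fen would need Gor, Umb, and Lun (G3), but Lun never turns on.
Umb: reached.
Reached: Wex and Umb — 2 of the 5.

2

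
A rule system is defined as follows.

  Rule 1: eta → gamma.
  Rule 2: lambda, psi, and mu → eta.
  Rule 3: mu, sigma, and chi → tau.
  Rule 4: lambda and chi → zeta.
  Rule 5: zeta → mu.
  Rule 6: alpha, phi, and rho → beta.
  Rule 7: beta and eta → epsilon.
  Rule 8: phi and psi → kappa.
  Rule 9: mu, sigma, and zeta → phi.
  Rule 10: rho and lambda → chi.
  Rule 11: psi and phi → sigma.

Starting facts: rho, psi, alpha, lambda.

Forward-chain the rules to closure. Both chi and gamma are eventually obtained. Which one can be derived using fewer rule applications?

chi: rho and lambda hold, so chi follows (Rule 10). [1 rule application]
gamma: From rho and lambda, Rule 10 gives chi. From lambda and chi, Rule 4 gives zeta. From zeta, Rule 5 gives mu. From lambda, psi, and mu, Rule 2 gives eta. From eta, Rule 1 gives gamma. [5 rule applications]
chi needs fewer.

chi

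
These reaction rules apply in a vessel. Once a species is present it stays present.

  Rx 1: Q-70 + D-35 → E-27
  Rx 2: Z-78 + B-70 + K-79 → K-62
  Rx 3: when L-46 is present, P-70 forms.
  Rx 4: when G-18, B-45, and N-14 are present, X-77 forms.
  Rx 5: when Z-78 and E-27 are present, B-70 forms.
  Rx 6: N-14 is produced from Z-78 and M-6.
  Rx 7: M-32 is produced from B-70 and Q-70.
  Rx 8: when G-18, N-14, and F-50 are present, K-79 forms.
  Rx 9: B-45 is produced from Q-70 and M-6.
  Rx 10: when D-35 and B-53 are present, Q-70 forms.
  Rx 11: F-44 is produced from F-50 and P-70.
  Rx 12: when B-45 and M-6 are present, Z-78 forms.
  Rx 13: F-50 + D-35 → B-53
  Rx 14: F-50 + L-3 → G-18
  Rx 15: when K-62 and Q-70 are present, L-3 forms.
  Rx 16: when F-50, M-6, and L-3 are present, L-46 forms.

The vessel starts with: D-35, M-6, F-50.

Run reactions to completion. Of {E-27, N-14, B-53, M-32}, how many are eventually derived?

F-50 and D-35 present → B-53 forms (Rx 13).
D-35 and B-53 present → Q-70 forms (Rx 10).
Q-70 and D-35 present → E-27 forms (Rx 1).
Q-70 and M-6 present → B-45 forms (Rx 9).
B-45 and M-6 present → Z-78 forms (Rx 12).
Z-78 and E-27 present → B-70 forms (Rx 5).
Z-78 and M-6 present → N-14 forms (Rx 6).
B-70 and Q-70 present → M-32 forms (Rx 7).
E-27: reached.
N-14: reached.
B-53: reached.
M-32: reached.
All 4 are reached.

4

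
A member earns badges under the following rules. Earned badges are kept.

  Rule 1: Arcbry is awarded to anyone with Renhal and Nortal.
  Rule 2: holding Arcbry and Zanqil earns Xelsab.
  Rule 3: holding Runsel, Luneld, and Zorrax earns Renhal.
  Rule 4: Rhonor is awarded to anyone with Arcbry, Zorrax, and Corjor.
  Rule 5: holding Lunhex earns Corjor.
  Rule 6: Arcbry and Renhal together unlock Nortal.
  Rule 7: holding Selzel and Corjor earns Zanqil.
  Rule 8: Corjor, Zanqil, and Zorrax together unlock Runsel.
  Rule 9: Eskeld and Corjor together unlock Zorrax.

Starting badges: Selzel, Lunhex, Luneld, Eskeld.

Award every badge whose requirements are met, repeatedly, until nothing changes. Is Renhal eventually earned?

With Lunhex, Corjor is earned (Rule 5).
With Eskeld and Corjor, Zorrax is earned (Rule 9).
With Selzel and Corjor, Zanqil is earned (Rule 7).
With Corjor, Zanqil, and Zorrax, Runsel is earned (Rule 8).
With Runsel, Luneld, and Zorrax, Renhal is earned (Rule 3).

Yes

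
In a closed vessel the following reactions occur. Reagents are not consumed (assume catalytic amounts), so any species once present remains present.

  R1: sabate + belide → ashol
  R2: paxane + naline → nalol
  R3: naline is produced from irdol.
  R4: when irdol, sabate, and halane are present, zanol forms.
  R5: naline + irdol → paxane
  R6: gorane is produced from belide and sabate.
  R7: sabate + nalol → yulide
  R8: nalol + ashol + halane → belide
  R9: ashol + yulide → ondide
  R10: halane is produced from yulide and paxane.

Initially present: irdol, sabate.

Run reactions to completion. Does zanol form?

irdol present → naline forms (R3).
naline and irdol present → paxane forms (R5).
paxane and naline present → nalol forms (R2).
sabate and nalol present → yulide forms (R7).
yulide and paxane present → halane forms (R10).
irdol, sabate, and halane present → zanol forms (R4).

Yes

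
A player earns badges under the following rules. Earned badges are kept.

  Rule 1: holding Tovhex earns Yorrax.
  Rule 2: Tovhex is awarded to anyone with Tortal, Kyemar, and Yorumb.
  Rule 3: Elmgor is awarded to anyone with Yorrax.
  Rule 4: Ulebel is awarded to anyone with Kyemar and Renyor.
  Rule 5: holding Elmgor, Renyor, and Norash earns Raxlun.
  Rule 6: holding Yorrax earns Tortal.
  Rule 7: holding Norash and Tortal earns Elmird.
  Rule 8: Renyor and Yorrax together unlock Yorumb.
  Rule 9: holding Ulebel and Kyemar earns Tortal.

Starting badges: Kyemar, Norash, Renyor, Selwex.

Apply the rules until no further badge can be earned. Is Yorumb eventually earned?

Yorumb would need Renyor and Yorrax (Rule 8), but Yorrax is never earned.

No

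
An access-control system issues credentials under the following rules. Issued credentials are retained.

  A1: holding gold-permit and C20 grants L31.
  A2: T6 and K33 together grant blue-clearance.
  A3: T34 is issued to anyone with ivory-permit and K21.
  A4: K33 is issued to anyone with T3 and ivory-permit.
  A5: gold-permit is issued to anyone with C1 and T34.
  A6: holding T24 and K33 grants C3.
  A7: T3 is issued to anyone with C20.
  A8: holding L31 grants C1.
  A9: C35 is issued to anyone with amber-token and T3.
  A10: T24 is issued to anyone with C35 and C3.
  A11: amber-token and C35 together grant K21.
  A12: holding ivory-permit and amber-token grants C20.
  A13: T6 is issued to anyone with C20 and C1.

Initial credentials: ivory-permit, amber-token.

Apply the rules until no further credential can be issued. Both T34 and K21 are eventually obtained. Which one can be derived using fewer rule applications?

K21: Holding ivory-permit and amber-token grants C20 (A12). Holding C20 grants T3 (A7). Holding amber-token and T3 grants C35 (A9). Holding amber-token and C35 grants K21 (A11). [4 rule applications]
T34: Holding ivory-permit and amber-token grants C20 (A12). Holding C20 grants T3 (A7). Holding amber-token and T3 grants C35 (A9). Holding amber-token and C35 grants K21 (A11). Holding ivory-permit and K21 grants T34 (A3). [5 rule applications]
K21 needs fewer.

K21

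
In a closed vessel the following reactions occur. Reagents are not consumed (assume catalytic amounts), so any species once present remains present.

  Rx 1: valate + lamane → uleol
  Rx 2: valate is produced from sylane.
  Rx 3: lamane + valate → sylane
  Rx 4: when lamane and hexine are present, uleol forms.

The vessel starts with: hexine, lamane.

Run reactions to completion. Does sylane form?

sylane would need lamane and valate (Rx 3), but valate never forms.

No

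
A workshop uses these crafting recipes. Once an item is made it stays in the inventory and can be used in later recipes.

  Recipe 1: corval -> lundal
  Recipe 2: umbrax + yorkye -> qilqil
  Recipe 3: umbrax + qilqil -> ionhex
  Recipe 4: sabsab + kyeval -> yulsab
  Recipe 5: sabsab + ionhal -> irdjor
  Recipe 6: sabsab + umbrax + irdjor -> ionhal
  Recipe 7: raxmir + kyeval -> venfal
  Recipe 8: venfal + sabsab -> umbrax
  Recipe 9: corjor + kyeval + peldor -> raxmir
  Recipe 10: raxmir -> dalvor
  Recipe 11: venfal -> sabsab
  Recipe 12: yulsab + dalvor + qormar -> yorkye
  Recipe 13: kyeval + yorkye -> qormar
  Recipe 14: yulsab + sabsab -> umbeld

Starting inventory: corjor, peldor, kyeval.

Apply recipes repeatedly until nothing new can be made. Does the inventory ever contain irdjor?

No

irdjor would need sabsab and ionhal (Recipe 5), but ionhal is never obtained.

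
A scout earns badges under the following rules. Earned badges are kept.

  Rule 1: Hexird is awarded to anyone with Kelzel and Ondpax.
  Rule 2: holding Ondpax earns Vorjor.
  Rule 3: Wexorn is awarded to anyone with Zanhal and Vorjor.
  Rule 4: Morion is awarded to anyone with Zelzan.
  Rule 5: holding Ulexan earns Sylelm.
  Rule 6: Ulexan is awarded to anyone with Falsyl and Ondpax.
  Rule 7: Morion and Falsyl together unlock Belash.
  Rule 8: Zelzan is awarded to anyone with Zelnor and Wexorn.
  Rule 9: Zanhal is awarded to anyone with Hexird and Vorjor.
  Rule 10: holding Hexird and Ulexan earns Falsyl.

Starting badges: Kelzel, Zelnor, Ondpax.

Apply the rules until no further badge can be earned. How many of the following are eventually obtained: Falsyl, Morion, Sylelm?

1

With Kelzel and Ondpax, Hexird is earned (Rule 1).
With Ondpax, Vorjor is earned (Rule 2).
With Hexird and Vorjor, Zanhal is earned (Rule 9).
With Zanhal and Vorjor, Wexorn is earned (Rule 3).
With Zelnor and Wexorn, Zelzan is earned (Rule 8).
With Zelzan, Morion is earned (Rule 4).
Falsyl would need Hexird and Ulexan (Rule 10), but Ulexan is never earned.
Morion: reached.
Sylelm would need Ulexan (Rule 5), but Ulexan is never earned.
Reached: Morion — 1 of the 3.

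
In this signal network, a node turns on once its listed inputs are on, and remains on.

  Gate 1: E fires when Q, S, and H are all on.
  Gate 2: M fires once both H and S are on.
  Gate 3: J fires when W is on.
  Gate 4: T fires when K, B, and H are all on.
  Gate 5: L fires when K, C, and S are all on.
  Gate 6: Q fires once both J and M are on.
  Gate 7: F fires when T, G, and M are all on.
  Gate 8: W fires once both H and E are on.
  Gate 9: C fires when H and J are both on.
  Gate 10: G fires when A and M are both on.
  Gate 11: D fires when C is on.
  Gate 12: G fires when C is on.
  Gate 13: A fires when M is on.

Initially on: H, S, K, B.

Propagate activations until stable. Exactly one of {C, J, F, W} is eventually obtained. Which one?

F

H and S are on, so M fires (Gate 2).
Gate 4: K, B, and H on → T on.
Gate 13: M on → A on.
Gate 10: A and M on → G on.
T, G, and M are on, so F fires (Gate 7).
W would need H and E (Gate 8), but E never turns on. C would need H and J (Gate 9), but J never turns on. J would need W (Gate 3), but W never turns on.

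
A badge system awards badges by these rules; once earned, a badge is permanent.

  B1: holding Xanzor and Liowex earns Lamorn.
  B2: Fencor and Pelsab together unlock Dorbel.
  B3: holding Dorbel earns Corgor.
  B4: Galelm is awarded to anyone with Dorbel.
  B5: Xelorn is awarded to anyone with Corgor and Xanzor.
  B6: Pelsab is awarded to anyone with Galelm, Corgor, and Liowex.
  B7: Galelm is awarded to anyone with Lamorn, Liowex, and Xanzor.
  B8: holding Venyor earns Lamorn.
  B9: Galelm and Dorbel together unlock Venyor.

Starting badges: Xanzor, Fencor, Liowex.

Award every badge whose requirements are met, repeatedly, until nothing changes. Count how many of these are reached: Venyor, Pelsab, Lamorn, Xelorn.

1

With Xanzor and Liowex, Lamorn is earned (B1).
Venyor would need Galelm and Dorbel (B9), but Dorbel is never earned.
Pelsab would need Galelm, Corgor, and Liowex (B6), but Corgor is never earned.
Lamorn: reached.
Xelorn would need Corgor and Xanzor (B5), but Corgor is never earned.
Reached: Lamorn — 1 of the 4.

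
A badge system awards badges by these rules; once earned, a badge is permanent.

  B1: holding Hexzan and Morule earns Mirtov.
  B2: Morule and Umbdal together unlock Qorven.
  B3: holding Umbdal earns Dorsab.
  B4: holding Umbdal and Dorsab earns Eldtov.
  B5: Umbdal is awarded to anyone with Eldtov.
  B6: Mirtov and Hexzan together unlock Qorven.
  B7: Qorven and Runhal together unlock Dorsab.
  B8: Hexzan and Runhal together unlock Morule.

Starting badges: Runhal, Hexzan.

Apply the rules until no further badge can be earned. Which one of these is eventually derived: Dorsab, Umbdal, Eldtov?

With Hexzan and Runhal, Morule is earned (B8).
With Hexzan and Morule, Mirtov is earned (B1).
With Mirtov and Hexzan, Qorven is earned (B6).
With Qorven and Runhal, Dorsab is earned (B7).
Eldtov would need Umbdal and Dorsab (B4), but Umbdal is never earned. Umbdal would need Eldtov (B5), but Eldtov is never earned.

Dorsab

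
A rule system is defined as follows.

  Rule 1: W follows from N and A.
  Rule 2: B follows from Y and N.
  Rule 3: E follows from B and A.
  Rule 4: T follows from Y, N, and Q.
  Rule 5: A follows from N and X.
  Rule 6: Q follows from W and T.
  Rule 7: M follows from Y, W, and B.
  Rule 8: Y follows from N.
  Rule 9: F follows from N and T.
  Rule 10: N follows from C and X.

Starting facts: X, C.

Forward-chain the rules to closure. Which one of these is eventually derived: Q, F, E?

From C and X, Rule 10 gives N.
N and X hold, so A follows (Rule 5).
N holds, so Y follows (Rule 8).
Y and N hold, so B follows (Rule 2).
B and A hold, so E follows (Rule 3).
Q would need W and T (Rule 6), but T is never established. F would need N and T (Rule 9), but T is never established.

E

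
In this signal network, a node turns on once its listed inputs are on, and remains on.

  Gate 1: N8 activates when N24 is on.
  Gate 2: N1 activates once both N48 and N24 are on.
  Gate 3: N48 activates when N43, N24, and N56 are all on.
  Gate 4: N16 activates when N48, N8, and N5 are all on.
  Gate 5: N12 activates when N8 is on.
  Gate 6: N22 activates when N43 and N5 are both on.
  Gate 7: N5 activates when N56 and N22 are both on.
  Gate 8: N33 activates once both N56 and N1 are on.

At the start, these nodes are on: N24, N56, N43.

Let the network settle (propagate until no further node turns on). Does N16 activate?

N16 would need N48, N8, and N5 (Gate 4), but N5 never turns on.

No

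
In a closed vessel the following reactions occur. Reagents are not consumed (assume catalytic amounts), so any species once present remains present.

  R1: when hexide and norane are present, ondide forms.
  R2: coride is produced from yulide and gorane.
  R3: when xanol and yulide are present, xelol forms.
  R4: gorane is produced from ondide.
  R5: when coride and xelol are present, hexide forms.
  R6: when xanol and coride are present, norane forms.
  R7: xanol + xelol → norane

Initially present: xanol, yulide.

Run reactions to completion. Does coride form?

coride would need yulide and gorane (R2), but gorane never forms.

No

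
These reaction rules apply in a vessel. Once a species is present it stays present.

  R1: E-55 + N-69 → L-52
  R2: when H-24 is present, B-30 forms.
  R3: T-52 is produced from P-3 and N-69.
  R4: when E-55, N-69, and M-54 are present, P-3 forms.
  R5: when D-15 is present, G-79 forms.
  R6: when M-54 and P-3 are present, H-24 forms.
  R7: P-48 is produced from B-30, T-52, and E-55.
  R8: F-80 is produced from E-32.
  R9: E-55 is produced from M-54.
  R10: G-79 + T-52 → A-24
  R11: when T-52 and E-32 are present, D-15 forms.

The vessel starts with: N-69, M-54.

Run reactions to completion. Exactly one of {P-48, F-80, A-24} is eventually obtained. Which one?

M-54 present → E-55 forms (R9).
E-55, N-69, and M-54 present → P-3 forms (R4).
M-54 and P-3 present → H-24 forms (R6).
P-3 and N-69 present → T-52 forms (R3).
H-24 present → B-30 forms (R2).
B-30, T-52, and E-55 present → P-48 forms (R7).
A-24 would need G-79 and T-52 (R10), but G-79 never forms. F-80 would need E-32 (R8), but E-32 never forms.

P-48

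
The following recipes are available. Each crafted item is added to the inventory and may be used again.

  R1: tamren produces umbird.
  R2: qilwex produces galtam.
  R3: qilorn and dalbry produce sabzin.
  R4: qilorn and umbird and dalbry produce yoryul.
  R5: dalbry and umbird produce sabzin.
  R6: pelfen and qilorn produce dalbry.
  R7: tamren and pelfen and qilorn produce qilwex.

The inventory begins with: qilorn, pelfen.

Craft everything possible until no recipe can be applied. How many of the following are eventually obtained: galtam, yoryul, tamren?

0

galtam would need qilwex (R2), but qilwex is never obtained.
yoryul would need qilorn, umbird, and dalbry (R4), but umbird is never obtained.
No rule produces tamren, and it is not given.
None of the 3 are reached.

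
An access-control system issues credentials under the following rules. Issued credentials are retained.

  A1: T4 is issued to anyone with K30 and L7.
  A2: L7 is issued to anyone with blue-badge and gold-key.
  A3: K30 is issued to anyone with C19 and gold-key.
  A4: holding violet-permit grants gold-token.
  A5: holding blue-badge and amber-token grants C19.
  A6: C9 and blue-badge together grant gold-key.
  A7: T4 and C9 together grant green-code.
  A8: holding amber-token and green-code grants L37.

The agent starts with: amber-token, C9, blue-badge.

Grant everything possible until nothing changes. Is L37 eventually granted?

Holding blue-badge and amber-token grants C19 (A5).
Holding C9 and blue-badge grants gold-key (A6).
Holding C19 and gold-key grants K30 (A3).
Holding blue-badge and gold-key grants L7 (A2).
Holding K30 and L7 grants T4 (A1).
Holding T4 and C9 grants green-code (A7).
Holding amber-token and green-code grants L37 (A8).

Yes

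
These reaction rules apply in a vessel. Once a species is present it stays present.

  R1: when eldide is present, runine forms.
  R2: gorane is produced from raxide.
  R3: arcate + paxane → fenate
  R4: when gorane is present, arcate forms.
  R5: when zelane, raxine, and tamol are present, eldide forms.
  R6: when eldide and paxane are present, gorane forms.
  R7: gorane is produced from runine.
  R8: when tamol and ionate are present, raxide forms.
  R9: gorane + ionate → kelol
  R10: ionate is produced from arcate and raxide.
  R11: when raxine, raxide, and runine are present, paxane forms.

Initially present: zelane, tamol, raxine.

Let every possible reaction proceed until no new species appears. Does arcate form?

Yes

zelane, raxine, and tamol present → eldide forms (R5).
eldide present → runine forms (R1).
runine present → gorane forms (R7).
gorane present → arcate forms (R4).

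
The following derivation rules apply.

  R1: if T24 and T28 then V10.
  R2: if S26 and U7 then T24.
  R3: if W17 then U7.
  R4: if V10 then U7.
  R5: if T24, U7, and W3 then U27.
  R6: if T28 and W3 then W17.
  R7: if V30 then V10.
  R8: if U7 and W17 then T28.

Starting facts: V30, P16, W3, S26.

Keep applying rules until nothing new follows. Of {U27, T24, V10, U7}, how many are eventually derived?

4

From V30, R7 gives V10.
From V10, R4 gives U7.
S26 and U7 hold, so T24 follows (R2).
From T24, U7, and W3, R5 gives U27.
U27: reached.
T24: reached.
V10: reached.
U7: reached.
All 4 are reached.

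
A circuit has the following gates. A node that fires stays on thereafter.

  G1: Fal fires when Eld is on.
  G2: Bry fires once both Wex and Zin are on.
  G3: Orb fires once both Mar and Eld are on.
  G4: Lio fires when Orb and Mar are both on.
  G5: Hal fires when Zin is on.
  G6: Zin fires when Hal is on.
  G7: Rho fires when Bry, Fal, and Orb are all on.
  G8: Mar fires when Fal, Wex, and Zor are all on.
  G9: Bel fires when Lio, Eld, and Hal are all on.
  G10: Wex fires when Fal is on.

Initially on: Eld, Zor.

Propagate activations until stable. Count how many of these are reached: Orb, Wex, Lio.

3

Eld is on, so Fal fires (G1).
G10: Fal on → Wex on.
G8: Fal, Wex, and Zor on → Mar on.
Mar and Eld are on, so Orb fires (G3).
Orb and Mar are on, so Lio fires (G4).
Orb: reached.
Wex: reached.
Lio: reached.
All 3 are reached.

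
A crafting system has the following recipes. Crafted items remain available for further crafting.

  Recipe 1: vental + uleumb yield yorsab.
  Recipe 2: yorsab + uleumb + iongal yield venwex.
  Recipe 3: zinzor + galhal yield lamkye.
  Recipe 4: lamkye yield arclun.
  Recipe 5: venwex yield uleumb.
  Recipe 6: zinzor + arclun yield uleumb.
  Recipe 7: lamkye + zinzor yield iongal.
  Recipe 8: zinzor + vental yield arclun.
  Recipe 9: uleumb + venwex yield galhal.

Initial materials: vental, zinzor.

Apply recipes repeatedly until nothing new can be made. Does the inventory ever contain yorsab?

Using Recipe 8, zinzor and vental make arclun.
zinzor + arclun → uleumb (Recipe 6).
vental + uleumb → yorsab (Recipe 1).

Yes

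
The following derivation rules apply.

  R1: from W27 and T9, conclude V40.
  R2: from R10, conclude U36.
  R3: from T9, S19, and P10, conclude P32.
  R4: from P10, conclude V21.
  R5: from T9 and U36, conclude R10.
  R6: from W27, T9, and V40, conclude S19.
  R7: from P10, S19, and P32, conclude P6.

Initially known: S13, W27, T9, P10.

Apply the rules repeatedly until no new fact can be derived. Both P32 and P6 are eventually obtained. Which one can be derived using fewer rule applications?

P32: From W27 and T9, R1 gives V40. From W27, T9, and V40, R6 gives S19. T9, S19, and P10 hold, so P32 follows (R3). [3 rule applications]
P6: From W27 and T9, R1 gives V40. From W27, T9, and V40, R6 gives S19. T9, S19, and P10 hold, so P32 follows (R3). P10, S19, and P32 hold, so P6 follows (R7). [4 rule applications]
P32 needs fewer.

P32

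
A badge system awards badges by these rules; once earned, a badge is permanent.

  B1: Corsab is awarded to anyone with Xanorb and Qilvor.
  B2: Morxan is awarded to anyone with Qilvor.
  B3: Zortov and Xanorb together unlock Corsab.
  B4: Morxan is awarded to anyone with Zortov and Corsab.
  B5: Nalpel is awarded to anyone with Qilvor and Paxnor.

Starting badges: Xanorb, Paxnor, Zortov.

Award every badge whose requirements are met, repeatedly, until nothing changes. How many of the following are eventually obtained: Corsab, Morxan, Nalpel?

2

With Zortov and Xanorb, Corsab is earned (B3).
With Zortov and Corsab, Morxan is earned (B4).
Corsab: reached.
Morxan: reached.
Nalpel would need Qilvor and Paxnor (B5), but Qilvor is never earned.
Reached: Corsab and Morxan — 2 of the 3.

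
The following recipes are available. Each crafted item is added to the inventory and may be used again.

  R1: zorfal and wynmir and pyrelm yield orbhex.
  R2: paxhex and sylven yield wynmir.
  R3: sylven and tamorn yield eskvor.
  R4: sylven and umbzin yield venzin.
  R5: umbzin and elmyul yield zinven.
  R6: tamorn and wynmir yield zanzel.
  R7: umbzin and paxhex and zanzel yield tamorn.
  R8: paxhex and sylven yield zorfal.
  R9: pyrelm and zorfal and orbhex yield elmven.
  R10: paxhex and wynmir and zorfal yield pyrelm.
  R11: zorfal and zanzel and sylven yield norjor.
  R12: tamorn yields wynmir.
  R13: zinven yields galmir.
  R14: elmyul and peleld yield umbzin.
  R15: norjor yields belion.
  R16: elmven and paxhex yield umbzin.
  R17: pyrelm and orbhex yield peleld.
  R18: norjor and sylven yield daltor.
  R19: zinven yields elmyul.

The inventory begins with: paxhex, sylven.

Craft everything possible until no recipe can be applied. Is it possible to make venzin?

Using R2, paxhex and sylven make wynmir.
Using R8, paxhex and sylven make zorfal.
Using R10, paxhex, wynmir, and zorfal make pyrelm.
Using R1, zorfal, wynmir, and pyrelm make orbhex.
Using R9, pyrelm, zorfal, and orbhex make elmven.
Using R16, elmven and paxhex make umbzin.
Using R4, sylven and umbzin make venzin.

Yes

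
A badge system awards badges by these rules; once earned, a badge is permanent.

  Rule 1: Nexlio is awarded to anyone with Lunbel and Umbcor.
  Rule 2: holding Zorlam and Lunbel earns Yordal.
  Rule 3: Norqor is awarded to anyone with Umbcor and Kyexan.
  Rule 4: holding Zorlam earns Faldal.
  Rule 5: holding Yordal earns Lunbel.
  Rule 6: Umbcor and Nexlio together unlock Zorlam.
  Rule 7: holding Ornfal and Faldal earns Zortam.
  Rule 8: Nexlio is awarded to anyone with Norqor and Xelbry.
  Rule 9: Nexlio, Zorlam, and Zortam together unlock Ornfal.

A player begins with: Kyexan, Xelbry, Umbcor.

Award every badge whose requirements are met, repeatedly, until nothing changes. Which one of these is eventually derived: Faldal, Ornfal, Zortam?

With Umbcor and Kyexan, Norqor is earned (Rule 3).
With Norqor and Xelbry, Nexlio is earned (Rule 8).
With Umbcor and Nexlio, Zorlam is earned (Rule 6).
With Zorlam, Faldal is earned (Rule 4).
Ornfal would need Nexlio, Zorlam, and Zortam (Rule 9), but Zortam is never earned. Zortam would need Ornfal and Faldal (Rule 7), but Ornfal is never earned.

Faldal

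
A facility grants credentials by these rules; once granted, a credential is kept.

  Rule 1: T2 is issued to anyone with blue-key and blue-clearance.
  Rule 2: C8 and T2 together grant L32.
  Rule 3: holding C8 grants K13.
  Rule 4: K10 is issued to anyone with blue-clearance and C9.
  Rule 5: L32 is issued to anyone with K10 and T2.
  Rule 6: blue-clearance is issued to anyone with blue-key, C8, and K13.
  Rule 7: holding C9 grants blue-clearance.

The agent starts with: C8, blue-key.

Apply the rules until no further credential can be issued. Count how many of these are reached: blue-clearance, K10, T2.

2

Holding C8 grants K13 (Rule 3).
Holding blue-key, C8, and K13 grants blue-clearance (Rule 6).
Holding blue-key and blue-clearance grants T2 (Rule 1).
blue-clearance: reached.
K10 would need blue-clearance and C9 (Rule 4), but C9 is never granted.
T2: reached.
Reached: blue-clearance and T2 — 2 of the 3.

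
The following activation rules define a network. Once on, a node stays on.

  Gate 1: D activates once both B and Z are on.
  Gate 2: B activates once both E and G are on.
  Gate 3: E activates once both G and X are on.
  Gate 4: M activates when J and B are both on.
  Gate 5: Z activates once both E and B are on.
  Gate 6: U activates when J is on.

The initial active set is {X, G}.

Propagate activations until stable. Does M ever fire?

No

M would need J and B (Gate 4), but J never turns on.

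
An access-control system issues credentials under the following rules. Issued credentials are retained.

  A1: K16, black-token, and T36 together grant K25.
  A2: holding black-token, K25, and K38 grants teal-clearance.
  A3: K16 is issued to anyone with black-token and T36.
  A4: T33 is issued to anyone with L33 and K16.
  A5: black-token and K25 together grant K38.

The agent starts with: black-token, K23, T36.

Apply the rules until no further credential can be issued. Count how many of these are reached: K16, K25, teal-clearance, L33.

Holding black-token and T36 grants K16 (A3).
Holding K16, black-token, and T36 grants K25 (A1).
Holding black-token and K25 grants K38 (A5).
Holding black-token, K25, and K38 grants teal-clearance (A2).
K16: reached.
K25: reached.
teal-clearance: reached.
No rule produces L33, and it is not given.
Reached: K16, K25, and teal-clearance — 3 of the 4.

3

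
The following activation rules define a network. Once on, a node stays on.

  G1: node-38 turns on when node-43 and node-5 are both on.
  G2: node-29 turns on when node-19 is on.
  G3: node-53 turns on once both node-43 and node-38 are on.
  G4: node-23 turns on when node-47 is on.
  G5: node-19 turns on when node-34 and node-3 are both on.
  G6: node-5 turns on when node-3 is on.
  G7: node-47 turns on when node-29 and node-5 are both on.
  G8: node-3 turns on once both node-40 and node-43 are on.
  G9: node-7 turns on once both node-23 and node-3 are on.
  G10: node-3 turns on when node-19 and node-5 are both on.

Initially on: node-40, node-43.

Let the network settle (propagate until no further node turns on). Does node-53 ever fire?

Yes

G8: node-40 and node-43 on → node-3 on.
G6: node-3 on → node-5 on.
node-43 and node-5 are on, so node-38 turns on (G1).
node-43 and node-38 are on, so node-53 turns on (G3).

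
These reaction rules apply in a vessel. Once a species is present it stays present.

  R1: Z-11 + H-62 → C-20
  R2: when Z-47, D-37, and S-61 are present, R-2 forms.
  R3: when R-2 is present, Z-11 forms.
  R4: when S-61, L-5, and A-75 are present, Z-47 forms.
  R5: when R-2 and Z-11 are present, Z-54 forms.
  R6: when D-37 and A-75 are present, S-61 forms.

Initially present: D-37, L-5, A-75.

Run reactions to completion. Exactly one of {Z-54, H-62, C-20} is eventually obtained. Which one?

D-37 and A-75 present → S-61 forms (R6).
S-61, L-5, and A-75 present → Z-47 forms (R4).
Z-47, D-37, and S-61 present → R-2 forms (R2).
R-2 present → Z-11 forms (R3).
R-2 and Z-11 present → Z-54 forms (R5).
C-20 would need Z-11 and H-62 (R1), but H-62 never forms. No rule produces H-62, and it is not given.

Z-54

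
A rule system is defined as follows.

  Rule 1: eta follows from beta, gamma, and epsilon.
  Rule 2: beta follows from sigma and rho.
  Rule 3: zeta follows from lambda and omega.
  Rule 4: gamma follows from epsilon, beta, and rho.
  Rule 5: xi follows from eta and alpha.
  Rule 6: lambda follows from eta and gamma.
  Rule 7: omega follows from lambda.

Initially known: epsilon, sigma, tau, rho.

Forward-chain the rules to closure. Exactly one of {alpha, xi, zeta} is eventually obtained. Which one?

zeta

From sigma and rho, Rule 2 gives beta.
epsilon, beta, and rho hold, so gamma follows (Rule 4).
beta, gamma, and epsilon hold, so eta follows (Rule 1).
eta and gamma hold, so lambda follows (Rule 6).
From lambda, Rule 7 gives omega.
lambda and omega hold, so zeta follows (Rule 3).
No rule produces alpha, and it is not given. xi would need eta and alpha (Rule 5), but alpha is never established.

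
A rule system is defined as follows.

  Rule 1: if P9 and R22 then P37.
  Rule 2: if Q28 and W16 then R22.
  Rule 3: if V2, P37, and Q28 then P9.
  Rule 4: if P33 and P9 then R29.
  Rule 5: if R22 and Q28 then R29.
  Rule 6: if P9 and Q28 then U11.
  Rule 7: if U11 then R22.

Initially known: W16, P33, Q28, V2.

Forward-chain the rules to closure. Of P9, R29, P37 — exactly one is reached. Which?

From Q28 and W16, Rule 2 gives R22.
From R22 and Q28, Rule 5 gives R29.
P9 would need V2, P37, and Q28 (Rule 3), but P37 is never established. P37 would need P9 and R22 (Rule 1), but P9 is never established.

R29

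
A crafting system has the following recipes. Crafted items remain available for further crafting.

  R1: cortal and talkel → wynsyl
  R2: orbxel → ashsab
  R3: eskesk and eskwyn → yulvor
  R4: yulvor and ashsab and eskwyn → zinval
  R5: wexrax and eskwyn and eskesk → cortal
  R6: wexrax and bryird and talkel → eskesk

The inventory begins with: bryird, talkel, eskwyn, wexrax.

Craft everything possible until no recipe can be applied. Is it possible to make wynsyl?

Using R6, wexrax, bryird, and talkel make eskesk.
wexrax and eskwyn and eskesk → cortal (R5).
cortal and talkel → wynsyl (R1).

Yes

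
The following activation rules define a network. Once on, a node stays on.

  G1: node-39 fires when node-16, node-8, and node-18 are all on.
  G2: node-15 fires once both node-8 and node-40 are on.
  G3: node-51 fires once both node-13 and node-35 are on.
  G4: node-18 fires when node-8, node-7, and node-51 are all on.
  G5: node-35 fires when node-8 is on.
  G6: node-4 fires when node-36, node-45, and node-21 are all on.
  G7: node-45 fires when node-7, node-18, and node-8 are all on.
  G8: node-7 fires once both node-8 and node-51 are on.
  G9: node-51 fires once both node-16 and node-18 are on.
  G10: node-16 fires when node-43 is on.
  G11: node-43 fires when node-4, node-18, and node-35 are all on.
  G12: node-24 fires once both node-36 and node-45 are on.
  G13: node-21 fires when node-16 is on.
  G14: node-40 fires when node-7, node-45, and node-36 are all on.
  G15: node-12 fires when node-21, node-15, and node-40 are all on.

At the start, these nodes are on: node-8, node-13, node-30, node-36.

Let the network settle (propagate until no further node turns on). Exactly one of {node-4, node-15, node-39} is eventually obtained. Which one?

node-8 is on, so node-35 fires (G5).
G3: node-13 and node-35 on → node-51 on.
node-8 and node-51 are on, so node-7 fires (G8).
G4: node-8, node-7, and node-51 on → node-18 on.
node-7, node-18, and node-8 are on, so node-45 fires (G7).
G14: node-7, node-45, and node-36 on → node-40 on.
node-8 and node-40 are on, so node-15 fires (G2).
node-39 would need node-16, node-8, and node-18 (G1), but node-16 never turns on. node-4 would need node-36, node-45, and node-21 (G6), but node-21 never turns on.

node-15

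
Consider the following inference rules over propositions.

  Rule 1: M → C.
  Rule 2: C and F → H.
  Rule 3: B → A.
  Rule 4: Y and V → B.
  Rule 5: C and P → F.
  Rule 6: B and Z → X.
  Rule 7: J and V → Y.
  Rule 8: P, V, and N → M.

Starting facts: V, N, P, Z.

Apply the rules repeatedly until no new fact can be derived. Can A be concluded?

A would need B (Rule 3), but B is never established.

No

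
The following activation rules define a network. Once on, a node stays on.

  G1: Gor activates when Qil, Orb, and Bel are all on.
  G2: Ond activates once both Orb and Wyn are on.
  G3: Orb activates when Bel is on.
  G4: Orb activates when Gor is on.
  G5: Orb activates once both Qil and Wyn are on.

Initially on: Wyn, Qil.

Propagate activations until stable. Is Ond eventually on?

Qil and Wyn are on, so Orb activates (G5).
G2: Orb and Wyn on → Ond on.

Yes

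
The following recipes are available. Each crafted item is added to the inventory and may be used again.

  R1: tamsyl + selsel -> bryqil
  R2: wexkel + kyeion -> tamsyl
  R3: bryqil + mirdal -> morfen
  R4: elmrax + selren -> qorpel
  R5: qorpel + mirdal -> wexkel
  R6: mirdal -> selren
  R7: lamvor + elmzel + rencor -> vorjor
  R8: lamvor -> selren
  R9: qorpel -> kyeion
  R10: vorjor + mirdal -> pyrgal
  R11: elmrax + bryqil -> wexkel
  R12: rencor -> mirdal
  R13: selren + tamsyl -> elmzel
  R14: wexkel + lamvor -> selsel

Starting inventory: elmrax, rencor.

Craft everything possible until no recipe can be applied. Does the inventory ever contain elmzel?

Using R12, rencor makes mirdal.
mirdal -> selren (R6).
Using R4, elmrax and selren make qorpel.
qorpel + mirdal -> wexkel (R5).
Using R9, qorpel makes kyeion.
Using R2, wexkel and kyeion make tamsyl.
Using R13, selren and tamsyl make elmzel.

Yes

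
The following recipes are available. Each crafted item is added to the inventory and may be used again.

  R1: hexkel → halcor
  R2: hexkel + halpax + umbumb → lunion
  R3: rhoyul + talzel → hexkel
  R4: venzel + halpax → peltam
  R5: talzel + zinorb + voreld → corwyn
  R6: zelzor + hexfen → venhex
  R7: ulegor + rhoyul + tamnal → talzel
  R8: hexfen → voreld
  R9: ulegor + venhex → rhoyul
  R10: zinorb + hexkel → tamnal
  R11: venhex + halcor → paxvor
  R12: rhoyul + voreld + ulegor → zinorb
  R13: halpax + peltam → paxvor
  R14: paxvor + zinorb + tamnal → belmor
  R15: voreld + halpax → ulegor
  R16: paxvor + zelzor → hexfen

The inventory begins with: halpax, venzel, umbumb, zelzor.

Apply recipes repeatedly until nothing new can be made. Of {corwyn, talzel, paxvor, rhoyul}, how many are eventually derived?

2

Using R4, venzel and halpax make peltam.
Using R13, halpax and peltam make paxvor.
Using R16, paxvor and zelzor make hexfen.
zelzor + hexfen → venhex (R6).
Using R8, hexfen makes voreld.
voreld + halpax → ulegor (R15).
Using R9, ulegor and venhex make rhoyul.
corwyn would need talzel, zinorb, and voreld (R5), but talzel is never obtained.
talzel would need ulegor, rhoyul, and tamnal (R7), but tamnal is never obtained.
paxvor: reached.
rhoyul: reached.
Reached: paxvor and rhoyul — 2 of the 4.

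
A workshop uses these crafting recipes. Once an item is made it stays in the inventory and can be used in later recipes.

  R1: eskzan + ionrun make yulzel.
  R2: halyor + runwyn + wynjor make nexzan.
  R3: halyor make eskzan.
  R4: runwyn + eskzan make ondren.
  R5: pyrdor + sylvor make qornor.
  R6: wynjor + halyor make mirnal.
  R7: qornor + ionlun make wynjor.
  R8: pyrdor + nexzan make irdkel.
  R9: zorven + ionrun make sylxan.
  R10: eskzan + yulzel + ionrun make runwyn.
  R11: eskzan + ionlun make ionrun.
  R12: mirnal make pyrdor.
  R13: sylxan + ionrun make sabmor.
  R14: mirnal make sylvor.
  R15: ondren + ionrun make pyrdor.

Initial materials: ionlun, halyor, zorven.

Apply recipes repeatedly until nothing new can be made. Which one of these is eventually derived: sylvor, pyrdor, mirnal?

Using R3, halyor makes eskzan.
Using R11, eskzan and ionlun make ionrun.
eskzan + ionrun → yulzel (R1).
eskzan + yulzel + ionrun → runwyn (R10).
runwyn + eskzan → ondren (R4).
Using R15, ondren and ionrun make pyrdor.
sylvor would need mirnal (R14), but mirnal is never obtained. mirnal would need wynjor and halyor (R6), but wynjor is never obtained.

pyrdor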